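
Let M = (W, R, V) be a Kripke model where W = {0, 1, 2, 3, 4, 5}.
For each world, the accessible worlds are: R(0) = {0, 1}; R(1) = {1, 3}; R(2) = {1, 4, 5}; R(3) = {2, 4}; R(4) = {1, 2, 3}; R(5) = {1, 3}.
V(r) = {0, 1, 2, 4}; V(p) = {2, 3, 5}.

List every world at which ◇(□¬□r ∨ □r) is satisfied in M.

0, 1, 3, 4, 5

Recall that □ψ holds at a world iff ψ holds at every accessible world, and ◇ψ holds iff ψ holds at some accessible world.
Let φ = ◇(□¬□r ∨ □r). Evaluate φ at each world:
  0 (successors {0, 1}): φ is true.
  1 (successors {1, 3}): φ is true.
  2 (successors {1, 4, 5}): φ is false.
  3 (successors {2, 4}): φ is true.
  4 (successors {1, 2, 3}): φ is true.
  5 (successors {1, 3}): φ is true.
For instance, at 3:
  At 3: ◇(□¬□r ∨ □r) requires □¬□r ∨ □r at some successor in {2, 4}.
    □¬□r ∨ □r holds at 2, so ◇(□¬□r ∨ □r) is true at 3.
      At 2: □¬□r is true, □r is false, so □¬□r ∨ □r is true.
Satisfying worlds: {0, 1, 3, 4, 5}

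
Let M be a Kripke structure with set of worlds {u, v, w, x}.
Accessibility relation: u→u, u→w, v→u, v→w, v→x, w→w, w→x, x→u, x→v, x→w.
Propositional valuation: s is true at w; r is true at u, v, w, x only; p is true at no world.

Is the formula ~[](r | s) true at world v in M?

No

At v: [](r | s) is true, so ~[](r | s) is false.
  At v: [](r | s) requires r | s at every successor {u, w, x}.
    At u: r | s is true.
    At w: r | s is true.
    At x: r | s is true.
  So [](r | s) is true at v.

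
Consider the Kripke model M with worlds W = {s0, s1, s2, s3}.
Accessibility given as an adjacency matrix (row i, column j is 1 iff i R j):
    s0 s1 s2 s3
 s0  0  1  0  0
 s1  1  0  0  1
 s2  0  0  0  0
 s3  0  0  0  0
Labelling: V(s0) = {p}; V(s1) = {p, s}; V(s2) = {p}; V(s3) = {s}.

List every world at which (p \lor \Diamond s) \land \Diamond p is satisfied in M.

Let φ = (p \lor \Diamond s) \land \Diamond p. Evaluate φ at each world:
  s0 (successors {s1}): φ is true.
  s1 (successors {s0, s3}): φ is true.
  s2 (successors ∅): φ is false.
  s3 (successors ∅): φ is false.
For instance, at s1:
  At s1: p \lor \Diamond s is true, \Diamond p is true, so (p \lor \Diamond s) \land \Diamond p is true.
    At s1: p is true, \Diamond s is true, so p \lor \Diamond s is true.
      At s1: \Diamond s requires s at some successor in {s0, s3}.
        s holds at s3, so \Diamond s is true at s1.
    At s1: \Diamond p requires p at some successor in {s0, s3}.
      p holds at s0, so \Diamond p is true at s1.
Satisfying worlds: {s0, s1}

s0, s1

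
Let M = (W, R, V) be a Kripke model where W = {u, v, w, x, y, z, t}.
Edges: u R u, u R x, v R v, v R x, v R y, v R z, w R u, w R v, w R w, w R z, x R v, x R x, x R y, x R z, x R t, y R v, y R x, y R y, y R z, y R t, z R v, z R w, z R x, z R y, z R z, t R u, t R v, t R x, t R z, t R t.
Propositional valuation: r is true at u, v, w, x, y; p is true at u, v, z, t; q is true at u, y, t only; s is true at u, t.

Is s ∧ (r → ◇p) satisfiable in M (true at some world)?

Let φ = s ∧ (r → ◇p). Evaluate φ at each world:
  u (successors {u, x}): φ is true.
  v (successors {v, x, y, z}): φ is false.
  w (successors {u, v, w, z}): φ is false.
  x (successors {v, x, y, z, t}): φ is false.
  y (successors {v, x, y, z, t}): φ is false.
  z (successors {v, w, x, y, z}): φ is false.
  t (successors {u, v, x, z, t}): φ is true.
Detail at u (witness):
  At u: s is true, r → ◇p is true, so s ∧ (r → ◇p) is true.
    At u: r is true, ◇p is true, so r → ◇p is true.
      At u: ◇p requires p at some successor in {u, x}.
        p holds at u, so ◇p is true at u.

Yes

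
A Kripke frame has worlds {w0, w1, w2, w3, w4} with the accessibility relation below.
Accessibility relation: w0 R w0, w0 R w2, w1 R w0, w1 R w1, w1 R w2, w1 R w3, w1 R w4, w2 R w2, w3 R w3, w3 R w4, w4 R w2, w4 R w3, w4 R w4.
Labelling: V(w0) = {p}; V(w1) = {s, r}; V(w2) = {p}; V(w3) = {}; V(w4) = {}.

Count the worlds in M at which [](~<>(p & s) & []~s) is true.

4

Let φ = [](~<>(p & s) & []~s). Evaluate φ at each world:
  w0 (successors {w0, w2}): φ is true.
  w1 (successors {w0, w1, w2, w3, w4}): φ is false.
  w2 (successors {w2}): φ is true.
  w3 (successors {w3, w4}): φ is true.
  w4 (successors {w2, w3, w4}): φ is true.
For instance, at w4:
  At w4: [](~<>(p & s) & []~s) requires ~<>(p & s) & []~s at every successor {w2, w3, w4}.
      At w2: ~<>(p & s) is true, []~s is true, so ~<>(p & s) & []~s is true.
      At w3: ~<>(p & s) is true, []~s is true, so ~<>(p & s) & []~s is true.
      At w4: ~<>(p & s) is true, []~s is true, so ~<>(p & s) & []~s is true.
  So [](~<>(p & s) & []~s) is true at w4.
Satisfying worlds: {w0, w2, w3, w4}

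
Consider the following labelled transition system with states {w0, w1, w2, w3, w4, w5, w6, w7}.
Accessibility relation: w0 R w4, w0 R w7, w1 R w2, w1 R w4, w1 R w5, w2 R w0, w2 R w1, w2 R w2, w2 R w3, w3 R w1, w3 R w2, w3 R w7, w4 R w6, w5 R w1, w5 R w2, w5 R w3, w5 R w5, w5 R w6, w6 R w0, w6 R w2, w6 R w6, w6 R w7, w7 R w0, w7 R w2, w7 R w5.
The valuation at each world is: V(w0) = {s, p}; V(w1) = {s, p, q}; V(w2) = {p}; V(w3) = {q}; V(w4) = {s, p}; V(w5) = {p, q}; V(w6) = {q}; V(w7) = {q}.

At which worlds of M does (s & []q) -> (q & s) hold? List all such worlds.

w0, w1, w2, w3, w5, w6, w7

Let φ = (s & []q) -> (q & s). Evaluate φ at each world:
  w0 (successors {w4, w7}): φ is true.
  w1 (successors {w2, w4, w5}): φ is true.
  w2 (successors {w0, w1, w2, w3}): φ is true.
  w3 (successors {w1, w2, w7}): φ is true.
  w4 (successors {w6}): φ is false.
  w5 (successors {w1, w2, w3, w5, w6}): φ is true.
  w6 (successors {w0, w2, w6, w7}): φ is true.
  w7 (successors {w0, w2, w5}): φ is true.
For instance, at w7:
  At w7: s & []q is false, q & s is false, so (s & []q) -> (q & s) is true.
    At w7: s is false, []q is false, so s & []q is false.
      At w7: []q requires q at every successor {w0, w2, w5}.
        q fails at w0, so []q is false at w7.
Satisfying worlds: {w0, w1, w2, w3, w5, w6, w7}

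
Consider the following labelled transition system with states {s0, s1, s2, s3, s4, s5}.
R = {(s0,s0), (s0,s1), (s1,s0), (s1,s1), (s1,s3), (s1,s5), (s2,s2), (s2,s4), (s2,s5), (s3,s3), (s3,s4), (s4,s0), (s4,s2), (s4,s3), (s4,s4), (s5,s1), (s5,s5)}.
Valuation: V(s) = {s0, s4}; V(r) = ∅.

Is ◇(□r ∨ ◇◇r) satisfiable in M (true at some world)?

No

Let φ = ◇(□r ∨ ◇◇r). Evaluate φ at each world:
  s0 (successors {s0, s1}): φ is false.
  s1 (successors {s0, s1, s3, s5}): φ is false.
  s2 (successors {s2, s4, s5}): φ is false.
  s3 (successors {s3, s4}): φ is false.
  s4 (successors {s0, s2, s3, s4}): φ is false.
  s5 (successors {s1, s5}): φ is false.
For instance, at s0:
  At s0: ◇(□r ∨ ◇◇r) requires □r ∨ ◇◇r at some successor in {s0, s1}.
    At s0: □r ∨ ◇◇r is false.
    At s1: □r ∨ ◇◇r is false.
  So ◇(□r ∨ ◇◇r) is false at s0.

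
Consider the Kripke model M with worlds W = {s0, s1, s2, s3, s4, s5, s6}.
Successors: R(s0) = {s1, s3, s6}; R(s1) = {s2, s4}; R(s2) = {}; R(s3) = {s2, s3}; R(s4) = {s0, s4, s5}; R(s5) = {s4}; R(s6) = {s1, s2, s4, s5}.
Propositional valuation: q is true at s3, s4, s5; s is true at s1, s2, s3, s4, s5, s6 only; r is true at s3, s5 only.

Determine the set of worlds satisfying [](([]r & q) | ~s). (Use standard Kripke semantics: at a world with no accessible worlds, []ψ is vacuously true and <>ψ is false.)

s2

Let φ = [](([]r & q) | ~s). Evaluate φ at each world:
  s0 (successors {s1, s3, s6}): φ is false.
  s1 (successors {s2, s4}): φ is false.
  s2 (successors ∅): φ is true.
  s3 (successors {s2, s3}): φ is false.
  s4 (successors {s0, s4, s5}): φ is false.
  s5 (successors {s4}): φ is false.
  s6 (successors {s1, s2, s4, s5}): φ is false.
For instance, at s1:
  At s1: [](([]r & q) | ~s) requires ([]r & q) | ~s at every successor {s2, s4}.
    ([]r & q) | ~s fails at s2, so [](([]r & q) | ~s) is false at s1.
      At s2: []r & q is false, ~s is false, so ([]r & q) | ~s is false.
Satisfying worlds: {s2}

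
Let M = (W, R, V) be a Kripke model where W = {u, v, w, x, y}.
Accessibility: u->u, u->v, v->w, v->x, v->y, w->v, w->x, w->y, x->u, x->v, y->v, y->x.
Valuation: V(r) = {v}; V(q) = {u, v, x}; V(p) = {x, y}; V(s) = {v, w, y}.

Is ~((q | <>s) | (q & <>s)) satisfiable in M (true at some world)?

No

Let φ = ~((q | <>s) | (q & <>s)). Evaluate φ at each world:
  u (successors {u, v}): φ is false.
  v (successors {w, x, y}): φ is false.
  w (successors {v, x, y}): φ is false.
  x (successors {u, v}): φ is false.
  y (successors {v, x}): φ is false.
For instance, at y:
  At y: (q | <>s) | (q & <>s) is true, so ~((q | <>s) | (q & <>s)) is false.
    At y: q | <>s is true, q & <>s is false, so (q | <>s) | (q & <>s) is true.
      At y: q is false, <>s is true, so q | <>s is true.
      At y: q is false, <>s is true, so q & <>s is false.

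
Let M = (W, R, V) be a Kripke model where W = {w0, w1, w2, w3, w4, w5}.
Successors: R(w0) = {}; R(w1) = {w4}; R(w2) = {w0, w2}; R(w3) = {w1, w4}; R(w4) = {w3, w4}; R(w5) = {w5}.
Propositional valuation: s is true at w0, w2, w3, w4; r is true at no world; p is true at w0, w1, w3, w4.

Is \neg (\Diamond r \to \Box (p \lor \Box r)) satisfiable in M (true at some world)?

Recall that \Box ψ holds at a world iff ψ holds at every accessible world, and \Diamond ψ holds iff ψ holds at some accessible world.
Let φ = \neg (\Diamond r \to \Box (p \lor \Box r)). Evaluate φ at each world:
  w0 (successors ∅): φ is false.
  w1 (successors {w4}): φ is false.
  w2 (successors {w0, w2}): φ is false.
  w3 (successors {w1, w4}): φ is false.
  w4 (successors {w3, w4}): φ is false.
  w5 (successors {w5}): φ is false.
For instance, at w2:
  At w2: \Diamond r \to \Box (p \lor \Box r) is true, so \neg (\Diamond r \to \Box (p \lor \Box r)) is false.
    At w2: \Diamond r is false, \Box (p \lor \Box r) is false, so \Diamond r \to \Box (p \lor \Box r) is true.
      At w2: \Diamond r requires r at some successor in {w0, w2}.
        At w0: r is false.
        At w2: r is false.
      So \Diamond r is false at w2.
      At w2: \Box (p \lor \Box r) requires p \lor \Box r at every successor {w0, w2}.
        p \lor \Box r fails at w2, so \Box (p \lor \Box r) is false at w2.

No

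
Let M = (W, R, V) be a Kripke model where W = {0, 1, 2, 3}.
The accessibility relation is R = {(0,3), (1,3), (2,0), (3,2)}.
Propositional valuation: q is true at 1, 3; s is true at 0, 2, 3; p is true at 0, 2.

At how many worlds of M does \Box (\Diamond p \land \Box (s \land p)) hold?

Let φ = \Box (\Diamond p \land \Box (s \land p)). Evaluate φ at each world:
  0 (successors {3}): φ is true.
  1 (successors {3}): φ is true.
  2 (successors {0}): φ is false.
  3 (successors {2}): φ is true.
For instance, at 3:
  At 3: \Box (\Diamond p \land \Box (s \land p)) requires \Diamond p \land \Box (s \land p) at every successor {2}.
      At 2: \Diamond p is true, \Box (s \land p) is true, so \Diamond p \land \Box (s \land p) is true.
  So \Box (\Diamond p \land \Box (s \land p)) is true at 3.
Satisfying worlds: {0, 1, 3}

3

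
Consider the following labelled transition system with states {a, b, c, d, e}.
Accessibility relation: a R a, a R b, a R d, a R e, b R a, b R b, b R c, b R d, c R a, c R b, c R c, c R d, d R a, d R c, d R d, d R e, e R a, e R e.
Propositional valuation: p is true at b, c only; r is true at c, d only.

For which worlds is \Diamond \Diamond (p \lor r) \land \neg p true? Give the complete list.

Let φ = \Diamond \Diamond (p \lor r) \land \neg p. Evaluate φ at each world:
  a (successors {a, b, d, e}): φ is true.
  b (successors {a, b, c, d}): φ is false.
  c (successors {a, b, c, d}): φ is false.
  d (successors {a, c, d, e}): φ is true.
  e (successors {a, e}): φ is true.
For instance, at e:
  At e: \Diamond \Diamond (p \lor r) is true, \neg p is true, so \Diamond \Diamond (p \lor r) \land \neg p is true.
    At e: \Diamond \Diamond (p \lor r) requires \Diamond (p \lor r) at some successor in {a, e}.
      \Diamond (p \lor r) holds at a, so \Diamond \Diamond (p \lor r) is true at e.
Satisfying worlds: {a, d, e}

a, d, e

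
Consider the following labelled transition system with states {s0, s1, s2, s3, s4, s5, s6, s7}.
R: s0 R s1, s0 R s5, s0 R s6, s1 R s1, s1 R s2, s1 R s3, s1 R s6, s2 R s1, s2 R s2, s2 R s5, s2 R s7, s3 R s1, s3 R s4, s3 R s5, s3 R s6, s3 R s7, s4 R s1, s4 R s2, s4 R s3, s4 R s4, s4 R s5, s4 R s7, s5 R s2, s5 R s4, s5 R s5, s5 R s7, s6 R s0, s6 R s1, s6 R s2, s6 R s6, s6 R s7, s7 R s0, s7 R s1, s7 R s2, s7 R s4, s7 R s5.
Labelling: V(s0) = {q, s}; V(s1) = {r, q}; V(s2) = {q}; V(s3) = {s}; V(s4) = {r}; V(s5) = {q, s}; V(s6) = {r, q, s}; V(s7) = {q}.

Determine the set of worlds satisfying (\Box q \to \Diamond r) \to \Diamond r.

s0, s1, s2, s3, s4, s5, s6, s7

Let φ = (\Box q \to \Diamond r) \to \Diamond r. Evaluate φ at each world:
  s0 (successors {s1, s5, s6}): φ is true.
  s1 (successors {s1, s2, s3, s6}): φ is true.
  s2 (successors {s1, s2, s5, s7}): φ is true.
  s3 (successors {s1, s4, s5, s6, s7}): φ is true.
  s4 (successors {s1, s2, s3, s4, s5, s7}): φ is true.
  s5 (successors {s2, s4, s5, s7}): φ is true.
  s6 (successors {s0, s1, s2, s6, s7}): φ is true.
  s7 (successors {s0, s1, s2, s4, s5}): φ is true.
For instance, at s1:
  At s1: \Box q \to \Diamond r is true, \Diamond r is true, so (\Box q \to \Diamond r) \to \Diamond r is true.
    At s1: \Box q is false, \Diamond r is true, so \Box q \to \Diamond r is true.
      At s1: \Box q requires q at every successor {s1, s2, s3, s6}.
        q fails at s3, so \Box q is false at s1.
      At s1: \Diamond r requires r at some successor in {s1, s2, s3, s6}.
        r holds at s1, so \Diamond r is true at s1.
    At s1: \Diamond r requires r at some successor in {s1, s2, s3, s6}.
      r holds at s1, so \Diamond r is true at s1.
Satisfying worlds: {s0, s1, s2, s3, s4, s5, s6, s7}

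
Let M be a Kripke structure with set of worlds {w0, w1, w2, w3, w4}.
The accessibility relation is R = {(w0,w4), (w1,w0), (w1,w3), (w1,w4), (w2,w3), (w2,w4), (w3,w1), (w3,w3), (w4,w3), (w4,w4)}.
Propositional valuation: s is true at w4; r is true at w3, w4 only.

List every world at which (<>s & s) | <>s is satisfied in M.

Let φ = (<>s & s) | <>s. Evaluate φ at each world:
  w0 (successors {w4}): φ is true.
  w1 (successors {w0, w3, w4}): φ is true.
  w2 (successors {w3, w4}): φ is true.
  w3 (successors {w1, w3}): φ is false.
  w4 (successors {w3, w4}): φ is true.
For instance, at w0:
  At w0: <>s & s is false, <>s is true, so (<>s & s) | <>s is true.
    At w0: <>s is true, s is false, so <>s & s is false.
      At w0: <>s requires s at some successor in {w4}.
        s holds at w4, so <>s is true at w0.
    At w0: <>s requires s at some successor in {w4}.
      s holds at w4, so <>s is true at w0.
Satisfying worlds: {w0, w1, w2, w4}

w0, w1, w2, w4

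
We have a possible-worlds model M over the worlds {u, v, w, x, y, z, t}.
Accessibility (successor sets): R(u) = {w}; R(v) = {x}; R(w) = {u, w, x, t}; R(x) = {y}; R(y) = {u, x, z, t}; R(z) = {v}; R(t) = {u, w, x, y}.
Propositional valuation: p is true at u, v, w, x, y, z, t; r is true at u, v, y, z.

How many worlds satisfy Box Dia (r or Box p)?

Let φ = Box Dia (r or Box p). Evaluate φ at each world:
  u (successors {w}): φ is true.
  v (successors {x}): φ is true.
  w (successors {u, w, x, t}): φ is true.
  x (successors {y}): φ is true.
  y (successors {u, x, z, t}): φ is true.
  z (successors {v}): φ is true.
  t (successors {u, w, x, y}): φ is true.
For instance, at v:
  At v: Box Dia (r or Box p) requires Dia (r or Box p) at every successor {x}.
      At x: Dia (r or Box p) requires r or Box p at some successor in {y}.
        r or Box p holds at y, so Dia (r or Box p) is true at x.
  So Box Dia (r or Box p) is true at v.
Satisfying worlds: {u, v, w, x, y, z, t}

7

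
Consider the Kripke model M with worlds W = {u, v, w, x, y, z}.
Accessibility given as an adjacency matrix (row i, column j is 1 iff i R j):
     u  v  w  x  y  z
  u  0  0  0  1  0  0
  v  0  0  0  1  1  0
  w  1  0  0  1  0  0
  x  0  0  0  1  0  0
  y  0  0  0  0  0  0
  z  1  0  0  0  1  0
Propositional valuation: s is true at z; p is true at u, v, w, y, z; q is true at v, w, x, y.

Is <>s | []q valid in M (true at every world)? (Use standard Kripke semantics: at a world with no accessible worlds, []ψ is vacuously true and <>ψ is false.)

Let φ = <>s | []q. Evaluate φ at each world:
  u (successors {x}): φ is true.
  v (successors {x, y}): φ is true.
  w (successors {u, x}): φ is false.
  x (successors {x}): φ is true.
  y (successors ∅): φ is true.
  z (successors {u, y}): φ is false.
Detail at w (counterexample):
  At w: <>s is false, []q is false, so <>s | []q is false.
    At w: <>s requires s at some successor in {u, x}.
      At u: s is false.
      At x: s is false.
    So <>s is false at w.
    At w: []q requires q at every successor {u, x}.
      q fails at u, so []q is false at w.

No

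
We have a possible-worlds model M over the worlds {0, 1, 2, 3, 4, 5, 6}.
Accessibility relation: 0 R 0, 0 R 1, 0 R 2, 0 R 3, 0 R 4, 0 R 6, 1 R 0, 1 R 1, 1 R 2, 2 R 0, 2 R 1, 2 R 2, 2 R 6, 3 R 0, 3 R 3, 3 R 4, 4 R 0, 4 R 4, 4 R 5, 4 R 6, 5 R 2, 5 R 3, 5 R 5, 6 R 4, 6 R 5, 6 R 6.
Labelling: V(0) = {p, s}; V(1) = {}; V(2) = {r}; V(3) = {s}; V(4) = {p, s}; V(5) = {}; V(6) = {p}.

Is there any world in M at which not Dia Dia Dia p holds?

No

Let φ = not Dia Dia Dia p. Evaluate φ at each world:
  0 (successors {0, 1, 2, 3, 4, 6}): φ is false.
  1 (successors {0, 1, 2}): φ is false.
  2 (successors {0, 1, 2, 6}): φ is false.
  3 (successors {0, 3, 4}): φ is false.
  4 (successors {0, 4, 5, 6}): φ is false.
  5 (successors {2, 3, 5}): φ is false.
  6 (successors {4, 5, 6}): φ is false.
For instance, at 2:
  At 2: Dia Dia Dia p is true, so not Dia Dia Dia p is false.
    At 2: Dia Dia Dia p requires Dia Dia p at some successor in {0, 1, 2, 6}.
      Dia Dia p holds at 0, so Dia Dia Dia p is true at 2.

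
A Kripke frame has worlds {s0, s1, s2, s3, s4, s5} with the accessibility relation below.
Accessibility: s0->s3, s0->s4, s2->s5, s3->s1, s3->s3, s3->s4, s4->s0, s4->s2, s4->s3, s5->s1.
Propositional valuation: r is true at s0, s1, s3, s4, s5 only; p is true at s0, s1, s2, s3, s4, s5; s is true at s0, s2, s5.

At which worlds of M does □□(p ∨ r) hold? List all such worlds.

s0, s1, s2, s3, s4, s5

Let φ = □□(p ∨ r). Evaluate φ at each world:
  s0 (successors {s3, s4}): φ is true.
  s1 (successors ∅): φ is true.
  s2 (successors {s5}): φ is true.
  s3 (successors {s1, s3, s4}): φ is true.
  s4 (successors {s0, s2, s3}): φ is true.
  s5 (successors {s1}): φ is true.
For instance, at s0:
  At s0: □□(p ∨ r) requires □(p ∨ r) at every successor {s3, s4}.
      At s3: □(p ∨ r) requires p ∨ r at every successor {s1, s3, s4}.
        At s1: p ∨ r is true.
        At s3: p ∨ r is true.
        At s4: p ∨ r is true.
      So □(p ∨ r) is true at s3.
      At s4: □(p ∨ r) requires p ∨ r at every successor {s0, s2, s3}.
        At s0: p ∨ r is true.
        At s2: p ∨ r is true.
        At s3: p ∨ r is true.
      So □(p ∨ r) is true at s4.
  So □□(p ∨ r) is true at s0.
Satisfying worlds: {s0, s1, s2, s3, s4, s5}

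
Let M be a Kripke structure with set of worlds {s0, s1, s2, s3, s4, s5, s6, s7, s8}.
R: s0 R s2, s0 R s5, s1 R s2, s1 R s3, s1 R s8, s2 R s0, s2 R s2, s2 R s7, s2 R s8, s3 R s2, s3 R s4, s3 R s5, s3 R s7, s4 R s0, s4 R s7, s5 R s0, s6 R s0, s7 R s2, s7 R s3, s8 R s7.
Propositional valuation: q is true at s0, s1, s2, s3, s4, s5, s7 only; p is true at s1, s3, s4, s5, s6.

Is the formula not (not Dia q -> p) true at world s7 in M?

No

At s7: not Dia q -> p is true, so not (not Dia q -> p) is false.
  At s7: not Dia q is false, p is false, so not Dia q -> p is true.
    At s7: Dia q is true, so not Dia q is false.
      At s7: Dia q requires q at some successor in {s2, s3}.
        q holds at s2, so Dia q is true at s7.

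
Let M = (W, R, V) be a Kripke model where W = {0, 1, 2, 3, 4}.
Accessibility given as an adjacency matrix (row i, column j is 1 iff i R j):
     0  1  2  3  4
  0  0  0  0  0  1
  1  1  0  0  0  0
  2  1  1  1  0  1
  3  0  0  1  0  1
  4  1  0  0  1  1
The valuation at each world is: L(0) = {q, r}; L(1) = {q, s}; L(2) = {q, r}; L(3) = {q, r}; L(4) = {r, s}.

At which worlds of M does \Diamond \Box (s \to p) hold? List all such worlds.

Let φ = \Diamond \Box (s \to p). Evaluate φ at each world:
  0 (successors {4}): φ is false.
  1 (successors {0}): φ is false.
  2 (successors {0, 1, 2, 4}): φ is true.
  3 (successors {2, 4}): φ is false.
  4 (successors {0, 3, 4}): φ is false.
For instance, at 0:
  At 0: \Diamond \Box (s \to p) requires \Box (s \to p) at some successor in {4}.
    At 4: \Box (s \to p) is false.
  So \Diamond \Box (s \to p) is false at 0.
Satisfying worlds: {2}

2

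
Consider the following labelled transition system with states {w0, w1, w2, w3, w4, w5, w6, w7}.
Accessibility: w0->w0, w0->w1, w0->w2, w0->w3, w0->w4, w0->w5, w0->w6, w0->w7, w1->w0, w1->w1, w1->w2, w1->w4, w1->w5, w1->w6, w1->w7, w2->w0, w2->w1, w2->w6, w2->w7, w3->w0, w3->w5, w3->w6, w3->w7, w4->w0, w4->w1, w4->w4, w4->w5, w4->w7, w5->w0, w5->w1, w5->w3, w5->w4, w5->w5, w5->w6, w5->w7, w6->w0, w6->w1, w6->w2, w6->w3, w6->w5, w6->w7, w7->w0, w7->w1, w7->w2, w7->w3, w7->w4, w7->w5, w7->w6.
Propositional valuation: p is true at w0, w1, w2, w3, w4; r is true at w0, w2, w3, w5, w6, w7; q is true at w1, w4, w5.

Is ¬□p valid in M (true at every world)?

Yes

Let φ = ¬□p. Evaluate φ at each world:
  w0 (successors {w0, w1, w2, w3, w4, w5, w6, w7}): φ is true.
  w1 (successors {w0, w1, w2, w4, w5, w6, w7}): φ is true.
  w2 (successors {w0, w1, w6, w7}): φ is true.
  w3 (successors {w0, w5, w6, w7}): φ is true.
  w4 (successors {w0, w1, w4, w5, w7}): φ is true.
  w5 (successors {w0, w1, w3, w4, w5, w6, w7}): φ is true.
  w6 (successors {w0, w1, w2, w3, w5, w7}): φ is true.
  w7 (successors {w0, w1, w2, w3, w4, w5, w6}): φ is true.
For instance, at w0:
  At w0: □p is false, so ¬□p is true.
    At w0: □p requires p at every successor {w0, w1, w2, w3, w4, w5, w6, w7}.
      p fails at w5, so □p is false at w0.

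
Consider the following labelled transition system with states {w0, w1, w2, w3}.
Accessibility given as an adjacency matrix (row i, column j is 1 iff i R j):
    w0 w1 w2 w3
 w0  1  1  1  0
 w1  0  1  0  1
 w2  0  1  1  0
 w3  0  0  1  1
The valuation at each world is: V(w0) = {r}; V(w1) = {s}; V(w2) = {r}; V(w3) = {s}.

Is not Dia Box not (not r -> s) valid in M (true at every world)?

Yes

Let φ = not Dia Box not (not r -> s). Evaluate φ at each world:
  w0 (successors {w0, w1, w2}): φ is true.
  w1 (successors {w1, w3}): φ is true.
  w2 (successors {w1, w2}): φ is true.
  w3 (successors {w2, w3}): φ is true.
For instance, at w3:
  At w3: Dia Box not (not r -> s) is false, so not Dia Box not (not r -> s) is true.
    At w3: Dia Box not (not r -> s) requires Box not (not r -> s) at some successor in {w2, w3}.
      At w2: Box not (not r -> s) is false.
      At w3: Box not (not r -> s) is false.
    So Dia Box not (not r -> s) is false at w3.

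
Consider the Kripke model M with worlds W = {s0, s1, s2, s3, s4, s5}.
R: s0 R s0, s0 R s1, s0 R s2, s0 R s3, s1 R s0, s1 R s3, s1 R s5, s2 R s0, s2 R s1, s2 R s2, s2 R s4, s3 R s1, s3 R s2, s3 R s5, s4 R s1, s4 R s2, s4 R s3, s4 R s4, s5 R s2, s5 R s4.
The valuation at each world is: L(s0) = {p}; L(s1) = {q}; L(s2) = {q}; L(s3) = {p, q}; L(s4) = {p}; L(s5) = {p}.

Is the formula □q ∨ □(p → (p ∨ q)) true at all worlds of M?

Let φ = □q ∨ □(p → (p ∨ q)). Evaluate φ at each world:
  s0 (successors {s0, s1, s2, s3}): φ is true.
  s1 (successors {s0, s3, s5}): φ is true.
  s2 (successors {s0, s1, s2, s4}): φ is true.
  s3 (successors {s1, s2, s5}): φ is true.
  s4 (successors {s1, s2, s3, s4}): φ is true.
  s5 (successors {s2, s4}): φ is true.
For instance, at s0:
  At s0: □q is false, □(p → (p ∨ q)) is true, so □q ∨ □(p → (p ∨ q)) is true.
    At s0: □q requires q at every successor {s0, s1, s2, s3}.
      q fails at s0, so □q is false at s0.
    At s0: □(p → (p ∨ q)) requires p → (p ∨ q) at every successor {s0, s1, s2, s3}.
      At s0: p → (p ∨ q) is true.
      At s1: p → (p ∨ q) is true.
      At s2: p → (p ∨ q) is true.
      At s3: p → (p ∨ q) is true.
    So □(p → (p ∨ q)) is true at s0.

Yes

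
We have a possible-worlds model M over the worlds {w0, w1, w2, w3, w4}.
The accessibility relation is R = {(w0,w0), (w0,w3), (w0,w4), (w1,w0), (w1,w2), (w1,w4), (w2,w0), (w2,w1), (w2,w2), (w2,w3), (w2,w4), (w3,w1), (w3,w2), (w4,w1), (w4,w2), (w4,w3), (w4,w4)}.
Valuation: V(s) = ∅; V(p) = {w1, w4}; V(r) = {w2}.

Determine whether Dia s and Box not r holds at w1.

No

At w1: Dia s is false, Box not r is false, so Dia s and Box not r is false.
  At w1: Dia s requires s at some successor in {w0, w2, w4}.
    At w0: s is false.
    At w2: s is false.
    At w4: s is false.
  So Dia s is false at w1.
  At w1: Box not r requires not r at every successor {w0, w2, w4}.
    not r fails at w2, so Box not r is false at w1.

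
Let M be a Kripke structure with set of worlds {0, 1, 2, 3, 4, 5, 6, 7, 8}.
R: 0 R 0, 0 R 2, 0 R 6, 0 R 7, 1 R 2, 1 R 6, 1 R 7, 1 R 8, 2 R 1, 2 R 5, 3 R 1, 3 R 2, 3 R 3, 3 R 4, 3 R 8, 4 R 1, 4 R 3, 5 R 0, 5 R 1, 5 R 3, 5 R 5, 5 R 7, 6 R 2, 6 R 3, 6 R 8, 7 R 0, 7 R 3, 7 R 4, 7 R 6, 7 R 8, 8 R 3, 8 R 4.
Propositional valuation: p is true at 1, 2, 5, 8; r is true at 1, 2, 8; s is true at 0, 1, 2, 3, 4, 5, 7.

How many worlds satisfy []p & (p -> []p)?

1

Let φ = []p & (p -> []p). Evaluate φ at each world:
  0 (successors {0, 2, 6, 7}): φ is false.
  1 (successors {2, 6, 7, 8}): φ is false.
  2 (successors {1, 5}): φ is true.
  3 (successors {1, 2, 3, 4, 8}): φ is false.
  4 (successors {1, 3}): φ is false.
  5 (successors {0, 1, 3, 5, 7}): φ is false.
  6 (successors {2, 3, 8}): φ is false.
  7 (successors {0, 3, 4, 6, 8}): φ is false.
  8 (successors {3, 4}): φ is false.
For instance, at 0:
  At 0: []p is false, p -> []p is true, so []p & (p -> []p) is false.
    At 0: []p requires p at every successor {0, 2, 6, 7}.
      p fails at 0, so []p is false at 0.
    At 0: p is false, []p is false, so p -> []p is true.
      At 0: []p requires p at every successor {0, 2, 6, 7}.
        p fails at 0, so []p is false at 0.
Satisfying worlds: {2}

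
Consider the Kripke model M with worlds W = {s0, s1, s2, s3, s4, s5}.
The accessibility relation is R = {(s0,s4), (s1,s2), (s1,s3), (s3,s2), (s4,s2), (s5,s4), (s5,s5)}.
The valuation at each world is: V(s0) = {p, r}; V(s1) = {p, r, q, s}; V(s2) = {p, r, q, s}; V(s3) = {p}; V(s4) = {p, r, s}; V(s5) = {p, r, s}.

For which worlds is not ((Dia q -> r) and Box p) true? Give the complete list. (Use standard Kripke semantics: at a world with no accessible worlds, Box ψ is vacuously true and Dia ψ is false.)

s3

Let φ = not ((Dia q -> r) and Box p). Evaluate φ at each world:
  s0 (successors {s4}): φ is false.
  s1 (successors {s2, s3}): φ is false.
  s2 (successors ∅): φ is false.
  s3 (successors {s2}): φ is true.
  s4 (successors {s2}): φ is false.
  s5 (successors {s4, s5}): φ is false.
For instance, at s0:
  At s0: (Dia q -> r) and Box p is true, so not ((Dia q -> r) and Box p) is false.
    At s0: Dia q -> r is true, Box p is true, so (Dia q -> r) and Box p is true.
      At s0: Dia q is false, r is true, so Dia q -> r is true.
      At s0: Box p requires p at every successor {s4}.
        At s4: p is true.
      So Box p is true at s0.
Satisfying worlds: {s3}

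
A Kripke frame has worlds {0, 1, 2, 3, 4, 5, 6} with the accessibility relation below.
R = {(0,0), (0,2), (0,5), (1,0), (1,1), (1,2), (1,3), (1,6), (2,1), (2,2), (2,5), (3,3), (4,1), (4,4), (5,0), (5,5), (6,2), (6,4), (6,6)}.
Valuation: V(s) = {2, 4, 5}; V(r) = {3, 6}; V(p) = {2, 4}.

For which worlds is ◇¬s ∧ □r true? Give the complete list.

Let φ = ◇¬s ∧ □r. Evaluate φ at each world:
  0 (successors {0, 2, 5}): φ is false.
  1 (successors {0, 1, 2, 3, 6}): φ is false.
  2 (successors {1, 2, 5}): φ is false.
  3 (successors {3}): φ is true.
  4 (successors {1, 4}): φ is false.
  5 (successors {0, 5}): φ is false.
  6 (successors {2, 4, 6}): φ is false.
For instance, at 1:
  At 1: ◇¬s is true, □r is false, so ◇¬s ∧ □r is false.
    At 1: ◇¬s requires ¬s at some successor in {0, 1, 2, 3, 6}.
      ¬s holds at 0, so ◇¬s is true at 1.
    At 1: □r requires r at every successor {0, 1, 2, 3, 6}.
      r fails at 0, so □r is false at 1.
Satisfying worlds: {3}

3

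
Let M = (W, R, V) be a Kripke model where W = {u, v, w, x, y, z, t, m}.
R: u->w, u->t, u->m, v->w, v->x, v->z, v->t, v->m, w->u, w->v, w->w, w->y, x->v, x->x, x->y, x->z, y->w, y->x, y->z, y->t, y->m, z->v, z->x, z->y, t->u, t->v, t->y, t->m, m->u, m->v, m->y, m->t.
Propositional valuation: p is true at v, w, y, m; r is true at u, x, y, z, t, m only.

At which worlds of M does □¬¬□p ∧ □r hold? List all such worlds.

none

Let φ = □¬¬□p ∧ □r. Evaluate φ at each world:
  u (successors {w, t, m}): φ is false.
  v (successors {w, x, z, t, m}): φ is false.
  w (successors {u, v, w, y}): φ is false.
  x (successors {v, x, y, z}): φ is false.
  y (successors {w, x, z, t, m}): φ is false.
  z (successors {v, x, y}): φ is false.
  t (successors {u, v, y, m}): φ is false.
  m (successors {u, v, y, t}): φ is false.
For instance, at v:
  At v: □¬¬□p is false, □r is false, so □¬¬□p ∧ □r is false.
    At v: □¬¬□p requires ¬¬□p at every successor {w, x, z, t, m}.
      ¬¬□p fails at w, so □¬¬□p is false at v.
    At v: □r requires r at every successor {w, x, z, t, m}.
      r fails at w, so □r is false at v.
Satisfying worlds: none.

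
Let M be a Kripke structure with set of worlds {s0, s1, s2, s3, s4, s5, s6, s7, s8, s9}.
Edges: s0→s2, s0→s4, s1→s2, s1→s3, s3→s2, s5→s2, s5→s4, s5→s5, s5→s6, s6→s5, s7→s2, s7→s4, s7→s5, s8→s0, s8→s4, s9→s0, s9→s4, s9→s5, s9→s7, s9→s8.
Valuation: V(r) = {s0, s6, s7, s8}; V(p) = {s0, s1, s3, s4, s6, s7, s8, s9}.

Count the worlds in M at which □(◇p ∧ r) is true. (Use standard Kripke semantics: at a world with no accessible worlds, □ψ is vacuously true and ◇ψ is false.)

Recall that □ψ holds at a world iff ψ holds at every accessible world, and ◇ψ holds iff ψ holds at some accessible world.
Let φ = □(◇p ∧ r). Evaluate φ at each world:
  s0 (successors {s2, s4}): φ is false.
  s1 (successors {s2, s3}): φ is false.
  s2 (successors ∅): φ is true.
  s3 (successors {s2}): φ is false.
  s4 (successors ∅): φ is true.
  s5 (successors {s2, s4, s5, s6}): φ is false.
  s6 (successors {s5}): φ is false.
  s7 (successors {s2, s4, s5}): φ is false.
  s8 (successors {s0, s4}): φ is false.
  s9 (successors {s0, s4, s5, s7, s8}): φ is false.
For instance, at s7:
  At s7: □(◇p ∧ r) requires ◇p ∧ r at every successor {s2, s4, s5}.
    ◇p ∧ r fails at s2, so □(◇p ∧ r) is false at s7.
      At s2: ◇p is false, r is false, so ◇p ∧ r is false.
Satisfying worlds: {s2, s4}

2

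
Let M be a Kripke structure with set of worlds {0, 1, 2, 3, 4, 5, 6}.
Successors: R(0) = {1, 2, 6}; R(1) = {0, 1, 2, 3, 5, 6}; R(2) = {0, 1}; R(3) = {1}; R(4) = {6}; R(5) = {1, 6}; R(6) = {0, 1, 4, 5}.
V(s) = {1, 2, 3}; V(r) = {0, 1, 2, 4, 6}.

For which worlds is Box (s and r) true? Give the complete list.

3

Recall that Box ψ holds at a world iff ψ holds at every accessible world, and Dia ψ holds iff ψ holds at some accessible world.
Let φ = Box (s and r). Evaluate φ at each world:
  0 (successors {1, 2, 6}): φ is false.
  1 (successors {0, 1, 2, 3, 5, 6}): φ is false.
  2 (successors {0, 1}): φ is false.
  3 (successors {1}): φ is true.
  4 (successors {6}): φ is false.
  5 (successors {1, 6}): φ is false.
  6 (successors {0, 1, 4, 5}): φ is false.
For instance, at 2:
  At 2: Box (s and r) requires s and r at every successor {0, 1}.
    s and r fails at 0, so Box (s and r) is false at 2.
Satisfying worlds: {3}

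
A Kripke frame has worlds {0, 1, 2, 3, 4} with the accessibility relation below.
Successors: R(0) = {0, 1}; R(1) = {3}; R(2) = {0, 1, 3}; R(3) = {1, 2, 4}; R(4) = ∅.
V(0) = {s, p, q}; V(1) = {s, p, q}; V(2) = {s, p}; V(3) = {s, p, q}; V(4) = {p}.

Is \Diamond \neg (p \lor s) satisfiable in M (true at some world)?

Recall that \Diamond ψ holds at a world iff ψ holds at some accessible world.
Let φ = \Diamond \neg (p \lor s). Evaluate φ at each world:
  0 (successors {0, 1}): φ is false.
  1 (successors {3}): φ is false.
  2 (successors {0, 1, 3}): φ is false.
  3 (successors {1, 2, 4}): φ is false.
  4 (successors ∅): φ is false.
For instance, at 0:
  At 0: \Diamond \neg (p \lor s) requires \neg (p \lor s) at some successor in {0, 1}.
    At 0: \neg (p \lor s) is false.
    At 1: \neg (p \lor s) is false.
  So \Diamond \neg (p \lor s) is false at 0.

No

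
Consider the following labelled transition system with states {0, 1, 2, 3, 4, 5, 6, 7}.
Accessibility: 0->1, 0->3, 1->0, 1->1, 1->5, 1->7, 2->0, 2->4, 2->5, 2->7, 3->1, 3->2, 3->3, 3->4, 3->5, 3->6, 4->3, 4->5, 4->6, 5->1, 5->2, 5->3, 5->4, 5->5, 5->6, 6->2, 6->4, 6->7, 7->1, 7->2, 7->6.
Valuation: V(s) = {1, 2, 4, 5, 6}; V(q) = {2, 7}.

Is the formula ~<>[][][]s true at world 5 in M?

Recall that []ψ holds at a world iff ψ holds at every accessible world, and <>ψ holds iff ψ holds at some accessible world.
At 5: <>[][][]s is false, so ~<>[][][]s is true.
  At 5: <>[][][]s requires [][][]s at some successor in {1, 2, 3, 4, 5, 6}.
    At 1: [][][]s is false.
    At 2: [][][]s is false.
    At 3: [][][]s is false.
    At 4: [][][]s is false.
    At 5: [][][]s is false.
    At 6: [][][]s is false.
  So <>[][][]s is false at 5.

Yes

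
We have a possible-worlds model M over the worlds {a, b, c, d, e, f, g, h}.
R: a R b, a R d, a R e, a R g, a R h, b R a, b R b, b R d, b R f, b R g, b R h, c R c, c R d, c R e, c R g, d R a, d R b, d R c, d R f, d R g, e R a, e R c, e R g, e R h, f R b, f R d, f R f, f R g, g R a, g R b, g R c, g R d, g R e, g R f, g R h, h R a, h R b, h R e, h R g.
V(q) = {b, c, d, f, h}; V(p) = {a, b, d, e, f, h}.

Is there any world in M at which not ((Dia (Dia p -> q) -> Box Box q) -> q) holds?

Let φ = not ((Dia (Dia p -> q) -> Box Box q) -> q). Evaluate φ at each world:
  a (successors {b, d, e, g, h}): φ is false.
  b (successors {a, b, d, f, g, h}): φ is false.
  c (successors {c, d, e, g}): φ is false.
  d (successors {a, b, c, f, g}): φ is false.
  e (successors {a, c, g, h}): φ is false.
  f (successors {b, d, f, g}): φ is false.
  g (successors {a, b, c, d, e, f, h}): φ is false.
  h (successors {a, b, e, g}): φ is false.
For instance, at e:
  At e: (Dia (Dia p -> q) -> Box Box q) -> q is true, so not ((Dia (Dia p -> q) -> Box Box q) -> q) is false.
    At e: Dia (Dia p -> q) -> Box Box q is false, q is false, so (Dia (Dia p -> q) -> Box Box q) -> q is true.
      At e: Dia (Dia p -> q) is true, Box Box q is false, so Dia (Dia p -> q) -> Box Box q is false.

No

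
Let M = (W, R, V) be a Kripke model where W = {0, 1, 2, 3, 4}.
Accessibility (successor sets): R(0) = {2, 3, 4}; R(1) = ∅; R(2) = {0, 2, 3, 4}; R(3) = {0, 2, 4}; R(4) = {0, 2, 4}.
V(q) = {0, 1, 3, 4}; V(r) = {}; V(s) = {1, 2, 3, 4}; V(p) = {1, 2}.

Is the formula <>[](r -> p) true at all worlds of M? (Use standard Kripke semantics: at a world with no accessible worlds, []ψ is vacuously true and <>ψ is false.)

No

Let φ = <>[](r -> p). Evaluate φ at each world:
  0 (successors {2, 3, 4}): φ is true.
  1 (successors ∅): φ is false.
  2 (successors {0, 2, 3, 4}): φ is true.
  3 (successors {0, 2, 4}): φ is true.
  4 (successors {0, 2, 4}): φ is true.
Detail at 1 (counterexample):
  At 1: no accessible worlds, so <>[](r -> p) is false.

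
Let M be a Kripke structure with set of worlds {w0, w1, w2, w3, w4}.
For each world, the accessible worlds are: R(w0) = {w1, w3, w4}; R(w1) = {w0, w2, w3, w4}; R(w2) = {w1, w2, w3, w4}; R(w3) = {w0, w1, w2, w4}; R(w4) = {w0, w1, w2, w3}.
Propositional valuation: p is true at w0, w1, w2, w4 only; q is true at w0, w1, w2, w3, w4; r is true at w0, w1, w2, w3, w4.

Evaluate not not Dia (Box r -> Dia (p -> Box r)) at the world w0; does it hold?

Recall that Box ψ holds at a world iff ψ holds at every accessible world, and Dia ψ holds iff ψ holds at some accessible world.
At w0: not Dia (Box r -> Dia (p -> Box r)) is false, so not not Dia (Box r -> Dia (p -> Box r)) is true.
  At w0: Dia (Box r -> Dia (p -> Box r)) is true, so not Dia (Box r -> Dia (p -> Box r)) is false.
    At w0: Dia (Box r -> Dia (p -> Box r)) requires Box r -> Dia (p -> Box r) at some successor in {w1, w3, w4}.
      Box r -> Dia (p -> Box r) holds at w1, so Dia (Box r -> Dia (p -> Box r)) is true at w0.

Yes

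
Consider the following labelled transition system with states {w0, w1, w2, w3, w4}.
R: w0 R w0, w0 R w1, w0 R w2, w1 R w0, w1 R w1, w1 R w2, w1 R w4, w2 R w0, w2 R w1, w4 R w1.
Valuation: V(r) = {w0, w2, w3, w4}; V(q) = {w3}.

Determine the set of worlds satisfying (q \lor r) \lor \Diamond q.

Let φ = (q \lor r) \lor \Diamond q. Evaluate φ at each world:
  w0 (successors {w0, w1, w2}): φ is true.
  w1 (successors {w0, w1, w2, w4}): φ is false.
  w2 (successors {w0, w1}): φ is true.
  w3 (successors ∅): φ is true.
  w4 (successors {w1}): φ is true.
For instance, at w2:
  At w2: q \lor r is true, \Diamond q is false, so (q \lor r) \lor \Diamond q is true.
    At w2: \Diamond q requires q at some successor in {w0, w1}.
      At w0: q is false.
      At w1: q is false.
    So \Diamond q is false at w2.
Satisfying worlds: {w0, w2, w3, w4}

w0, w2, w3, w4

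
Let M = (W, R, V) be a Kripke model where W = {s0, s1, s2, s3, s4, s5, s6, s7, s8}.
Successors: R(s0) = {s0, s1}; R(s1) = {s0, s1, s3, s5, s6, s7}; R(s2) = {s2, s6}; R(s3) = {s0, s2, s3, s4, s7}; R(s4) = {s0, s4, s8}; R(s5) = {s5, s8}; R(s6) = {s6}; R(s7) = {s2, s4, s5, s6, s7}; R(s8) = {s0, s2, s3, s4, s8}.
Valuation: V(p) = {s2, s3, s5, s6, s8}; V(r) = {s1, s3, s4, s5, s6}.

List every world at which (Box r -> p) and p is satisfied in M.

s2, s3, s5, s6, s8

Let φ = (Box r -> p) and p. Evaluate φ at each world:
  s0 (successors {s0, s1}): φ is false.
  s1 (successors {s0, s1, s3, s5, s6, s7}): φ is false.
  s2 (successors {s2, s6}): φ is true.
  s3 (successors {s0, s2, s3, s4, s7}): φ is true.
  s4 (successors {s0, s4, s8}): φ is false.
  s5 (successors {s5, s8}): φ is true.
  s6 (successors {s6}): φ is true.
  s7 (successors {s2, s4, s5, s6, s7}): φ is false.
  s8 (successors {s0, s2, s3, s4, s8}): φ is true.
For instance, at s5:
  At s5: Box r -> p is true, p is true, so (Box r -> p) and p is true.
    At s5: Box r is false, p is true, so Box r -> p is true.
      At s5: Box r requires r at every successor {s5, s8}.
        r fails at s8, so Box r is false at s5.
Satisfying worlds: {s2, s3, s5, s6, s8}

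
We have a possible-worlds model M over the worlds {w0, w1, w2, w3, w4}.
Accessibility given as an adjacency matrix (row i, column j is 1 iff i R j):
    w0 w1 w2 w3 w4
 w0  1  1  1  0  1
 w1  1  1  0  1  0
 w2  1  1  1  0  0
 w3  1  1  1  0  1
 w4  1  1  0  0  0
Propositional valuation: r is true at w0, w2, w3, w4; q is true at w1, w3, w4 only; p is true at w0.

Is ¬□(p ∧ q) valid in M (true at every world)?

Yes

Let φ = ¬□(p ∧ q). Evaluate φ at each world:
  w0 (successors {w0, w1, w2, w4}): φ is true.
  w1 (successors {w0, w1, w3}): φ is true.
  w2 (successors {w0, w1, w2}): φ is true.
  w3 (successors {w0, w1, w2, w4}): φ is true.
  w4 (successors {w0, w1}): φ is true.
For instance, at w4:
  At w4: □(p ∧ q) is false, so ¬□(p ∧ q) is true.
    At w4: □(p ∧ q) requires p ∧ q at every successor {w0, w1}.
      p ∧ q fails at w0, so □(p ∧ q) is false at w4.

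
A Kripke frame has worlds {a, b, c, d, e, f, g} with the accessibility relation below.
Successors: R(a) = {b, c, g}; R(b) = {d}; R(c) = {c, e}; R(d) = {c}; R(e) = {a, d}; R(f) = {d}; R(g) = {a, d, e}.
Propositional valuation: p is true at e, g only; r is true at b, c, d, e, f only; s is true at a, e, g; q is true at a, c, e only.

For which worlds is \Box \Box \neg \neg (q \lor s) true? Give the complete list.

Let φ = \Box \Box \neg \neg (q \lor s). Evaluate φ at each world:
  a (successors {b, c, g}): φ is false.
  b (successors {d}): φ is true.
  c (successors {c, e}): φ is false.
  d (successors {c}): φ is true.
  e (successors {a, d}): φ is false.
  f (successors {d}): φ is true.
  g (successors {a, d, e}): φ is false.
For instance, at a:
  At a: \Box \Box \neg \neg (q \lor s) requires \Box \neg \neg (q \lor s) at every successor {b, c, g}.
    \Box \neg \neg (q \lor s) fails at b, so \Box \Box \neg \neg (q \lor s) is false at a.
      At b: \Box \neg \neg (q \lor s) requires \neg \neg (q \lor s) at every successor {d}.
        \neg \neg (q \lor s) fails at d, so \Box \neg \neg (q \lor s) is false at b.
Satisfying worlds: {b, d, f}

b, d, f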